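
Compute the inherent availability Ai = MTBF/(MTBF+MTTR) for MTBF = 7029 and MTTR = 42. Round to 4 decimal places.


MTBF = 7029
MTTR = 42
MTBF + MTTR = 7071
Ai = 7029 / 7071
Ai = 0.9941

0.9941


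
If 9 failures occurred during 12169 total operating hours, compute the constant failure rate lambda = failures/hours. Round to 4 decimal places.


failures = 9
total_hours = 12169
lambda = 9 / 12169
lambda = 0.0007

0.0007


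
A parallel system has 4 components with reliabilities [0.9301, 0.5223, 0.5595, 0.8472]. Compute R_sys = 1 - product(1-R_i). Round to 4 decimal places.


Components: [0.9301, 0.5223, 0.5595, 0.8472]
(1 - 0.9301) = 0.0699, running product = 0.0699
(1 - 0.5223) = 0.4777, running product = 0.0334
(1 - 0.5595) = 0.4405, running product = 0.0147
(1 - 0.8472) = 0.1528, running product = 0.0022
Product of (1-R_i) = 0.0022
R_sys = 1 - 0.0022 = 0.9978

0.9978


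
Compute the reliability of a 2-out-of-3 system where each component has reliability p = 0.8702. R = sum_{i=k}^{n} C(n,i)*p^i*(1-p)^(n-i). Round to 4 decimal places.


k = 2, n = 3, p = 0.8702
i=2: C(3,2)=3 * 0.8702^2 * 0.1298^1 = 0.2949
i=3: C(3,3)=1 * 0.8702^3 * 0.1298^0 = 0.659
R = sum of terms = 0.9538

0.9538


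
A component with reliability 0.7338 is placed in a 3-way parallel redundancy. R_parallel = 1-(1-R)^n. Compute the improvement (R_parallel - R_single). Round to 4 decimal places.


R_single = 0.7338, n = 3
1 - R_single = 0.2662
(1 - R_single)^n = 0.2662^3 = 0.0189
R_parallel = 1 - 0.0189 = 0.9811
Improvement = 0.9811 - 0.7338
Improvement = 0.2473

0.2473


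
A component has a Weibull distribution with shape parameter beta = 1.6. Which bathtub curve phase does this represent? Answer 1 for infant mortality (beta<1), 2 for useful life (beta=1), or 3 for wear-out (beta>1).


beta = 1.6
Compare beta to 1:
beta < 1 => infant mortality (phase 1)
beta = 1 => useful life (phase 2)
beta > 1 => wear-out (phase 3)
Since beta = 1.6, this is wear-out (increasing failure rate)
Phase = 3

3


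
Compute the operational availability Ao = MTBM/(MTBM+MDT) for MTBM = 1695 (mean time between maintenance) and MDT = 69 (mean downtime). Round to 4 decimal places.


MTBM = 1695
MDT = 69
MTBM + MDT = 1764
Ao = 1695 / 1764
Ao = 0.9609

0.9609


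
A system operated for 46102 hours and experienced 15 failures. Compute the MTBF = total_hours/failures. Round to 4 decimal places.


total_hours = 46102
failures = 15
MTBF = 46102 / 15
MTBF = 3073.4667

3073.4667


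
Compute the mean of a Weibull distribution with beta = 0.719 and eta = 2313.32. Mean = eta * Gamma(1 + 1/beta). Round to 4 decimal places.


beta = 0.719, eta = 2313.32
1/beta = 1.3908
1 + 1/beta = 2.3908
Gamma(2.3908) = 1.2348
Mean = 2313.32 * 1.2348
Mean = 2856.427

2856.427


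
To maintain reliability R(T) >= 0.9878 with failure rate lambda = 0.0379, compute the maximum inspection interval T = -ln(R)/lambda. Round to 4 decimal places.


R_target = 0.9878
lambda = 0.0379
-ln(0.9878) = 0.0123
T = 0.0123 / 0.0379
T = 0.3239

0.3239


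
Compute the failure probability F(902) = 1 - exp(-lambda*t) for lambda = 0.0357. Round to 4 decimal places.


lambda = 0.0357, t = 902
lambda * t = 32.2014
exp(-32.2014) = 0.0
F(t) = 1 - 0.0
F(t) = 1.0

1.0


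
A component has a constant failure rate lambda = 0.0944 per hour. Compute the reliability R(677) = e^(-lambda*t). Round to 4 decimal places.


lambda = 0.0944
t = 677
lambda * t = 63.9088
R(t) = e^(-63.9088)
R(t) = 0.0

0.0


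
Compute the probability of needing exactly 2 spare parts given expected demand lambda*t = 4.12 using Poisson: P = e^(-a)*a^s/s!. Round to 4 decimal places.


a = 4.12, s = 2
e^(-a) = e^(-4.12) = 0.0162
a^s = 4.12^2 = 16.9744
s! = 2
P = 0.0162 * 16.9744 / 2
P = 0.1379

0.1379


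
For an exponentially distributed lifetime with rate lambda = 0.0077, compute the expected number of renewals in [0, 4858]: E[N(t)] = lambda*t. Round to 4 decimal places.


lambda = 0.0077
t = 4858
E[N(t)] = lambda * t
E[N(t)] = 0.0077 * 4858
E[N(t)] = 37.4066

37.4066


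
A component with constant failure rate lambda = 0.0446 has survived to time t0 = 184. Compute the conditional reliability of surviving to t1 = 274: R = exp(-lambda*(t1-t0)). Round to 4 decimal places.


lambda = 0.0446
t0 = 184, t1 = 274
t1 - t0 = 90
lambda * (t1-t0) = 0.0446 * 90 = 4.014
R = exp(-4.014)
R = 0.0181

0.0181


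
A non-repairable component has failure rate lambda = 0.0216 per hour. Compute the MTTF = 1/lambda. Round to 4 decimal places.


lambda = 0.0216
MTTF = 1 / 0.0216
MTTF = 46.2963

46.2963


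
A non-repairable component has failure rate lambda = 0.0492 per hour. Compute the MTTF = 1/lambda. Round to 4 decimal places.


lambda = 0.0492
MTTF = 1 / 0.0492
MTTF = 20.3252

20.3252


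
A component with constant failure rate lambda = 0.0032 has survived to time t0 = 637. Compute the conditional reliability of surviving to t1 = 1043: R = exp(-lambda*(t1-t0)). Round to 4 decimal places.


lambda = 0.0032
t0 = 637, t1 = 1043
t1 - t0 = 406
lambda * (t1-t0) = 0.0032 * 406 = 1.2992
R = exp(-1.2992)
R = 0.2727

0.2727


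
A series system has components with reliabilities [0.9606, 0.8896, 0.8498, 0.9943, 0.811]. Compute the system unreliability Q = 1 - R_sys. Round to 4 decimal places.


Components: [0.9606, 0.8896, 0.8498, 0.9943, 0.811]
After component 1: product = 0.9606
After component 2: product = 0.8545
After component 3: product = 0.7262
After component 4: product = 0.7221
After component 5: product = 0.5856
R_sys = 0.5856
Q = 1 - 0.5856 = 0.4144

0.4144


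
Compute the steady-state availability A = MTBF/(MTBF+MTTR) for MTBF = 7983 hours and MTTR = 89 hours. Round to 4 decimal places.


MTBF = 7983
MTTR = 89
MTBF + MTTR = 8072
A = 7983 / 8072
A = 0.989

0.989


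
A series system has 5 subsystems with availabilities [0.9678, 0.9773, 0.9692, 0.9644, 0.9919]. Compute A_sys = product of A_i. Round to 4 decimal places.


Subsystems: [0.9678, 0.9773, 0.9692, 0.9644, 0.9919]
After subsystem 1 (A=0.9678): product = 0.9678
After subsystem 2 (A=0.9773): product = 0.9458
After subsystem 3 (A=0.9692): product = 0.9167
After subsystem 4 (A=0.9644): product = 0.8841
After subsystem 5 (A=0.9919): product = 0.8769
A_sys = 0.8769

0.8769


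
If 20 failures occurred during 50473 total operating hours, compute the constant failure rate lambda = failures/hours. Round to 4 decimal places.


failures = 20
total_hours = 50473
lambda = 20 / 50473
lambda = 0.0004

0.0004


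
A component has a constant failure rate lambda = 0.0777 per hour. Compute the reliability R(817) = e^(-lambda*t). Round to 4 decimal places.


lambda = 0.0777
t = 817
lambda * t = 63.4809
R(t) = e^(-63.4809)
R(t) = 0.0

0.0


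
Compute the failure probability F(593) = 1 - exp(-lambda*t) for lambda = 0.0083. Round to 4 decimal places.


lambda = 0.0083, t = 593
lambda * t = 4.9219
exp(-4.9219) = 0.0073
F(t) = 1 - 0.0073
F(t) = 0.9927

0.9927


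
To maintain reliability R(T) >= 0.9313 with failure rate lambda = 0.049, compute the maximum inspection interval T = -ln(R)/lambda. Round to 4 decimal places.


R_target = 0.9313
lambda = 0.049
-ln(0.9313) = 0.0712
T = 0.0712 / 0.049
T = 1.4525

1.4525


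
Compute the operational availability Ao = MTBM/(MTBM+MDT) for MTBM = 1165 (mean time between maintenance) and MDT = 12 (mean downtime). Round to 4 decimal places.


MTBM = 1165
MDT = 12
MTBM + MDT = 1177
Ao = 1165 / 1177
Ao = 0.9898

0.9898


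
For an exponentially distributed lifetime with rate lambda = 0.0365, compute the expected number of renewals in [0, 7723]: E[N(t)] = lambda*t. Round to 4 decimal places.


lambda = 0.0365
t = 7723
E[N(t)] = lambda * t
E[N(t)] = 0.0365 * 7723
E[N(t)] = 281.8895

281.8895


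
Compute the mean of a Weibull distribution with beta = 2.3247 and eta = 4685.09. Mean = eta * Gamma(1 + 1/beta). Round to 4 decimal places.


beta = 2.3247, eta = 4685.09
1/beta = 0.4302
1 + 1/beta = 1.4302
Gamma(1.4302) = 0.886
Mean = 4685.09 * 0.886
Mean = 4151.1385

4151.1385


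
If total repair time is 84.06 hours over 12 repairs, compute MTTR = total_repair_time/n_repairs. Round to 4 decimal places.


total_repair_time = 84.06
n_repairs = 12
MTTR = 84.06 / 12
MTTR = 7.005

7.005


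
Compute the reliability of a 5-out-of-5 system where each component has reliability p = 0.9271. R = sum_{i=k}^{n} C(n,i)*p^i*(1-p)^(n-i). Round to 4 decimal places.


k = 5, n = 5, p = 0.9271
i=5: C(5,5)=1 * 0.9271^5 * 0.0729^0 = 0.6849
R = sum of terms = 0.6849

0.6849


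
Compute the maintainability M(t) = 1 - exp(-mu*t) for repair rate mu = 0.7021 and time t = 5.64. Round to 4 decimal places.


mu = 0.7021, t = 5.64
mu * t = 0.7021 * 5.64 = 3.9598
exp(-3.9598) = 0.0191
M(t) = 1 - 0.0191
M(t) = 0.9809

0.9809


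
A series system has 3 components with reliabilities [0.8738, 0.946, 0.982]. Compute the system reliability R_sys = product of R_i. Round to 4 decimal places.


Components: [0.8738, 0.946, 0.982]
After component 1 (R=0.8738): product = 0.8738
After component 2 (R=0.946): product = 0.8266
After component 3 (R=0.982): product = 0.8117
R_sys = 0.8117

0.8117


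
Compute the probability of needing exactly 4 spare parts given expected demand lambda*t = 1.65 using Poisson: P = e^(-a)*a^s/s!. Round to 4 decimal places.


a = 1.65, s = 4
e^(-a) = e^(-1.65) = 0.192
a^s = 1.65^4 = 7.412
s! = 24
P = 0.192 * 7.412 / 24
P = 0.0593

0.0593


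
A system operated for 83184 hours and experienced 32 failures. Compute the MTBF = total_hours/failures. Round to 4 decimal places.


total_hours = 83184
failures = 32
MTBF = 83184 / 32
MTBF = 2599.5

2599.5


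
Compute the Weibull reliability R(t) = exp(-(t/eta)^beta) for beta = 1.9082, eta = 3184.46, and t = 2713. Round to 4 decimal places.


beta = 1.9082, eta = 3184.46, t = 2713
t/eta = 2713 / 3184.46 = 0.8519
(t/eta)^beta = 0.8519^1.9082 = 0.7366
R(t) = exp(-0.7366)
R(t) = 0.4788

0.4788


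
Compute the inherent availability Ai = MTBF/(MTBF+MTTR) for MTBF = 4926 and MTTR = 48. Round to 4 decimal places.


MTBF = 4926
MTTR = 48
MTBF + MTTR = 4974
Ai = 4926 / 4974
Ai = 0.9903

0.9903


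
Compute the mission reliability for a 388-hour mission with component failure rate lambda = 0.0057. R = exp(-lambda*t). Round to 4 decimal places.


lambda = 0.0057
mission_time = 388
lambda * t = 0.0057 * 388 = 2.2116
R = exp(-2.2116)
R = 0.1095

0.1095


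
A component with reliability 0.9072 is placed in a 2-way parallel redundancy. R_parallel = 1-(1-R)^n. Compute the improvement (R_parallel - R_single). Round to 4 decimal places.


R_single = 0.9072, n = 2
1 - R_single = 0.0928
(1 - R_single)^n = 0.0928^2 = 0.0086
R_parallel = 1 - 0.0086 = 0.9914
Improvement = 0.9914 - 0.9072
Improvement = 0.0842

0.0842


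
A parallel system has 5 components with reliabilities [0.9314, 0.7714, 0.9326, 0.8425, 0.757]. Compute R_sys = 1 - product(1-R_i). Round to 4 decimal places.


Components: [0.9314, 0.7714, 0.9326, 0.8425, 0.757]
(1 - 0.9314) = 0.0686, running product = 0.0686
(1 - 0.7714) = 0.2286, running product = 0.0157
(1 - 0.9326) = 0.0674, running product = 0.0011
(1 - 0.8425) = 0.1575, running product = 0.0002
(1 - 0.757) = 0.243, running product = 0.0
Product of (1-R_i) = 0.0
R_sys = 1 - 0.0 = 1.0

1.0


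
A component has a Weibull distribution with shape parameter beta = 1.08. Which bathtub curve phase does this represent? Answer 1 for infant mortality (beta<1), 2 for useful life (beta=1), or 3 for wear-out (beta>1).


beta = 1.08
Compare beta to 1:
beta < 1 => infant mortality (phase 1)
beta = 1 => useful life (phase 2)
beta > 1 => wear-out (phase 3)
Since beta = 1.08, this is wear-out (increasing failure rate)
Phase = 3

3


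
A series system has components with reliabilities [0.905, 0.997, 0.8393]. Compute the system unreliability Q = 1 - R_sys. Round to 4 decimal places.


Components: [0.905, 0.997, 0.8393]
After component 1: product = 0.905
After component 2: product = 0.9023
After component 3: product = 0.7573
R_sys = 0.7573
Q = 1 - 0.7573 = 0.2427

0.2427


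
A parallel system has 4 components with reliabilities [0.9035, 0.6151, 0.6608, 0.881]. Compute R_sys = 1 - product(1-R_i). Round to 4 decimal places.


Components: [0.9035, 0.6151, 0.6608, 0.881]
(1 - 0.9035) = 0.0965, running product = 0.0965
(1 - 0.6151) = 0.3849, running product = 0.0371
(1 - 0.6608) = 0.3392, running product = 0.0126
(1 - 0.881) = 0.119, running product = 0.0015
Product of (1-R_i) = 0.0015
R_sys = 1 - 0.0015 = 0.9985

0.9985


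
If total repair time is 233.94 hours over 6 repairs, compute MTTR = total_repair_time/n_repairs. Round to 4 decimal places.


total_repair_time = 233.94
n_repairs = 6
MTTR = 233.94 / 6
MTTR = 38.99

38.99


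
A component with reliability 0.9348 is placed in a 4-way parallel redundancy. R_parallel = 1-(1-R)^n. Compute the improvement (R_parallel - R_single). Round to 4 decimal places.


R_single = 0.9348, n = 4
1 - R_single = 0.0652
(1 - R_single)^n = 0.0652^4 = 0.0
R_parallel = 1 - 0.0 = 1.0
Improvement = 1.0 - 0.9348
Improvement = 0.0652

0.0652


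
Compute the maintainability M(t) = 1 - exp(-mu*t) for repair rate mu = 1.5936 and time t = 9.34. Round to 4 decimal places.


mu = 1.5936, t = 9.34
mu * t = 1.5936 * 9.34 = 14.8842
exp(-14.8842) = 0.0
M(t) = 1 - 0.0
M(t) = 1.0

1.0


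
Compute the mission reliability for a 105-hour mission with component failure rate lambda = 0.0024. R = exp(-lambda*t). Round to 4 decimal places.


lambda = 0.0024
mission_time = 105
lambda * t = 0.0024 * 105 = 0.252
R = exp(-0.252)
R = 0.7772

0.7772


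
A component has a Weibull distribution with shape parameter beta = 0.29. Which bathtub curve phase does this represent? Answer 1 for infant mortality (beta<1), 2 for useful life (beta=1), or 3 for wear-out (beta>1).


beta = 0.29
Compare beta to 1:
beta < 1 => infant mortality (phase 1)
beta = 1 => useful life (phase 2)
beta > 1 => wear-out (phase 3)
Since beta = 0.29, this is infant mortality (decreasing failure rate)
Phase = 1

1


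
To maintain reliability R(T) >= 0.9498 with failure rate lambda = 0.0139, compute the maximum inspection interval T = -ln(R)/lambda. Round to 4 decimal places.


R_target = 0.9498
lambda = 0.0139
-ln(0.9498) = 0.0515
T = 0.0515 / 0.0139
T = 3.7053

3.7053


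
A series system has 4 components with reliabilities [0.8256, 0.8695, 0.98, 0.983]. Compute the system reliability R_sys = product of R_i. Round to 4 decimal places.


Components: [0.8256, 0.8695, 0.98, 0.983]
After component 1 (R=0.8256): product = 0.8256
After component 2 (R=0.8695): product = 0.7179
After component 3 (R=0.98): product = 0.7035
After component 4 (R=0.983): product = 0.6915
R_sys = 0.6915

0.6915


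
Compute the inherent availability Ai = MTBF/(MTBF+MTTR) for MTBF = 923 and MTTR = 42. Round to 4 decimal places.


MTBF = 923
MTTR = 42
MTBF + MTTR = 965
Ai = 923 / 965
Ai = 0.9565

0.9565


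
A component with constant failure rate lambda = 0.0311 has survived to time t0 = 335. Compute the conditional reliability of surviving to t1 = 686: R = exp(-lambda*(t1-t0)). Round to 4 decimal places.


lambda = 0.0311
t0 = 335, t1 = 686
t1 - t0 = 351
lambda * (t1-t0) = 0.0311 * 351 = 10.9161
R = exp(-10.9161)
R = 0.0

0.0


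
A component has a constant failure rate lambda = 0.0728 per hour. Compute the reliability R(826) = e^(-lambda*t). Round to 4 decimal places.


lambda = 0.0728
t = 826
lambda * t = 60.1328
R(t) = e^(-60.1328)
R(t) = 0.0

0.0


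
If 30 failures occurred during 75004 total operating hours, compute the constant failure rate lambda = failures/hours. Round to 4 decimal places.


failures = 30
total_hours = 75004
lambda = 30 / 75004
lambda = 0.0004

0.0004


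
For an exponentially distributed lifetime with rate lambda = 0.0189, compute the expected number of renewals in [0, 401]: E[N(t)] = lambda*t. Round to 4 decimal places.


lambda = 0.0189
t = 401
E[N(t)] = lambda * t
E[N(t)] = 0.0189 * 401
E[N(t)] = 7.5789

7.5789


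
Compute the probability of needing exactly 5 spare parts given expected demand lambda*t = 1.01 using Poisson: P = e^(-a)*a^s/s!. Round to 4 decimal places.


a = 1.01, s = 5
e^(-a) = e^(-1.01) = 0.3642
a^s = 1.01^5 = 1.051
s! = 120
P = 0.3642 * 1.051 / 120
P = 0.0032

0.0032


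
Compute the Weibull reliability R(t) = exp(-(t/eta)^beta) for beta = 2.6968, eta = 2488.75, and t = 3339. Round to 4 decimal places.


beta = 2.6968, eta = 2488.75, t = 3339
t/eta = 3339 / 2488.75 = 1.3416
(t/eta)^beta = 1.3416^2.6968 = 2.2091
R(t) = exp(-2.2091)
R(t) = 0.1098

0.1098


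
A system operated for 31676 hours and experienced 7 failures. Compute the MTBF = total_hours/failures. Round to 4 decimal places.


total_hours = 31676
failures = 7
MTBF = 31676 / 7
MTBF = 4525.1429

4525.1429


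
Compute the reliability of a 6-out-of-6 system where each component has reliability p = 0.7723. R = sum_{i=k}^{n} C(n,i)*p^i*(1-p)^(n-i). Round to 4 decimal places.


k = 6, n = 6, p = 0.7723
i=6: C(6,6)=1 * 0.7723^6 * 0.2277^0 = 0.2122
R = sum of terms = 0.2122

0.2122


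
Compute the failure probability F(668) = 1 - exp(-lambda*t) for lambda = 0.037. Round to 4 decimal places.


lambda = 0.037, t = 668
lambda * t = 24.716
exp(-24.716) = 0.0
F(t) = 1 - 0.0
F(t) = 1.0

1.0


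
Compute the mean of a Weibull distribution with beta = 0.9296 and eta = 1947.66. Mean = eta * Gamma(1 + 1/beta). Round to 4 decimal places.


beta = 0.9296, eta = 1947.66
1/beta = 1.0757
1 + 1/beta = 2.0757
Gamma(2.0757) = 1.0344
Mean = 1947.66 * 1.0344
Mean = 2014.6945

2014.6945


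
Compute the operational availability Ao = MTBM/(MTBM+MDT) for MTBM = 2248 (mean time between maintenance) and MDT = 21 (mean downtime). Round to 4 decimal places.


MTBM = 2248
MDT = 21
MTBM + MDT = 2269
Ao = 2248 / 2269
Ao = 0.9907

0.9907


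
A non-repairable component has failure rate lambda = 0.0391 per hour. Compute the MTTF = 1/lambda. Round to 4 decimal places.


lambda = 0.0391
MTTF = 1 / 0.0391
MTTF = 25.5754

25.5754


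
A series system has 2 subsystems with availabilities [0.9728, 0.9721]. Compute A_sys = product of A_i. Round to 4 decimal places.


Subsystems: [0.9728, 0.9721]
After subsystem 1 (A=0.9728): product = 0.9728
After subsystem 2 (A=0.9721): product = 0.9457
A_sys = 0.9457

0.9457


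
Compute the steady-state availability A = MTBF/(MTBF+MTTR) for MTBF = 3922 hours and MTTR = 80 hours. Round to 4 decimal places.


MTBF = 3922
MTTR = 80
MTBF + MTTR = 4002
A = 3922 / 4002
A = 0.98

0.98


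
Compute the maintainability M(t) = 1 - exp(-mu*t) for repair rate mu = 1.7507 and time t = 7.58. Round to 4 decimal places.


mu = 1.7507, t = 7.58
mu * t = 1.7507 * 7.58 = 13.2703
exp(-13.2703) = 0.0
M(t) = 1 - 0.0
M(t) = 1.0

1.0


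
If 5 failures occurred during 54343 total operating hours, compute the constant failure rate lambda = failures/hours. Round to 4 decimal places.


failures = 5
total_hours = 54343
lambda = 5 / 54343
lambda = 0.0001

0.0001


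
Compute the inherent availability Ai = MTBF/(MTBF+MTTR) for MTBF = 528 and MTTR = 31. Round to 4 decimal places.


MTBF = 528
MTTR = 31
MTBF + MTTR = 559
Ai = 528 / 559
Ai = 0.9445

0.9445


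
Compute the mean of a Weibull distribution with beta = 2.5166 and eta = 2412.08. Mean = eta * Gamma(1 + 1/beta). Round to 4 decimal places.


beta = 2.5166, eta = 2412.08
1/beta = 0.3974
1 + 1/beta = 1.3974
Gamma(1.3974) = 0.8874
Mean = 2412.08 * 0.8874
Mean = 2140.5056

2140.5056


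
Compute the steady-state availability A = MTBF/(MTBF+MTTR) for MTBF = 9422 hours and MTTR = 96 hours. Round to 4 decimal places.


MTBF = 9422
MTTR = 96
MTBF + MTTR = 9518
A = 9422 / 9518
A = 0.9899

0.9899


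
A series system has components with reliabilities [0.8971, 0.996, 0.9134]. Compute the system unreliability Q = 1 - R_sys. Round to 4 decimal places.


Components: [0.8971, 0.996, 0.9134]
After component 1: product = 0.8971
After component 2: product = 0.8935
After component 3: product = 0.8161
R_sys = 0.8161
Q = 1 - 0.8161 = 0.1839

0.1839


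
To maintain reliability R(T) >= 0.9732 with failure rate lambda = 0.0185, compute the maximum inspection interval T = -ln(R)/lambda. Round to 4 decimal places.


R_target = 0.9732
lambda = 0.0185
-ln(0.9732) = 0.0272
T = 0.0272 / 0.0185
T = 1.4684

1.4684


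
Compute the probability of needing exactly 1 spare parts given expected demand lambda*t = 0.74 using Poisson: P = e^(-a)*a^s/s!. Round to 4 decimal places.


a = 0.74, s = 1
e^(-a) = e^(-0.74) = 0.4771
a^s = 0.74^1 = 0.74
s! = 1
P = 0.4771 * 0.74 / 1
P = 0.3531

0.3531


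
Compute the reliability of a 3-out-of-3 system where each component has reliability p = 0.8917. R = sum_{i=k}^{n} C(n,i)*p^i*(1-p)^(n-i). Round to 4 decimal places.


k = 3, n = 3, p = 0.8917
i=3: C(3,3)=1 * 0.8917^3 * 0.1083^0 = 0.709
R = sum of terms = 0.709

0.709


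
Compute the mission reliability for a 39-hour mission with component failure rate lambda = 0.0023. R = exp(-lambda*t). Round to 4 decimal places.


lambda = 0.0023
mission_time = 39
lambda * t = 0.0023 * 39 = 0.0897
R = exp(-0.0897)
R = 0.9142

0.9142


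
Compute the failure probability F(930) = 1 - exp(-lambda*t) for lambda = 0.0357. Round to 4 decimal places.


lambda = 0.0357, t = 930
lambda * t = 33.201
exp(-33.201) = 0.0
F(t) = 1 - 0.0
F(t) = 1.0

1.0


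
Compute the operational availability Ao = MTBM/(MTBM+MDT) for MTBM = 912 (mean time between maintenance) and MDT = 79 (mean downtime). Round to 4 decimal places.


MTBM = 912
MDT = 79
MTBM + MDT = 991
Ao = 912 / 991
Ao = 0.9203

0.9203


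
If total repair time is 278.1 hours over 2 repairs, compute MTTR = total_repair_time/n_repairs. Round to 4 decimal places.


total_repair_time = 278.1
n_repairs = 2
MTTR = 278.1 / 2
MTTR = 139.05

139.05


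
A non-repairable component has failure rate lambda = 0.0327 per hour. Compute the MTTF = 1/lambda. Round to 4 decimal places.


lambda = 0.0327
MTTF = 1 / 0.0327
MTTF = 30.581

30.581


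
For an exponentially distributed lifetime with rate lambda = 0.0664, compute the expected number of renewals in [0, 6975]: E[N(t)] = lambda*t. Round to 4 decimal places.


lambda = 0.0664
t = 6975
E[N(t)] = lambda * t
E[N(t)] = 0.0664 * 6975
E[N(t)] = 463.14

463.14


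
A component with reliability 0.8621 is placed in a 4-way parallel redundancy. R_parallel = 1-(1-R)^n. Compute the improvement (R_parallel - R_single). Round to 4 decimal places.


R_single = 0.8621, n = 4
1 - R_single = 0.1379
(1 - R_single)^n = 0.1379^4 = 0.0004
R_parallel = 1 - 0.0004 = 0.9996
Improvement = 0.9996 - 0.8621
Improvement = 0.1375

0.1375


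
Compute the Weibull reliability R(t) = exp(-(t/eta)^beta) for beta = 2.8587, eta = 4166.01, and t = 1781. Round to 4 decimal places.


beta = 2.8587, eta = 4166.01, t = 1781
t/eta = 1781 / 4166.01 = 0.4275
(t/eta)^beta = 0.4275^2.8587 = 0.0881
R(t) = exp(-0.0881)
R(t) = 0.9157

0.9157


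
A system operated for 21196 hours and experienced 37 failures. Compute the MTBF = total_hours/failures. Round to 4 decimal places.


total_hours = 21196
failures = 37
MTBF = 21196 / 37
MTBF = 572.8649

572.8649


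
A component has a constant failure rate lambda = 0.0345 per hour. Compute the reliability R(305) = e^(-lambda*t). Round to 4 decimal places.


lambda = 0.0345
t = 305
lambda * t = 10.5225
R(t) = e^(-10.5225)
R(t) = 0.0

0.0


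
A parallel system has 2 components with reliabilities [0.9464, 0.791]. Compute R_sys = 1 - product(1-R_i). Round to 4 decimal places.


Components: [0.9464, 0.791]
(1 - 0.9464) = 0.0536, running product = 0.0536
(1 - 0.791) = 0.209, running product = 0.0112
Product of (1-R_i) = 0.0112
R_sys = 1 - 0.0112 = 0.9888

0.9888


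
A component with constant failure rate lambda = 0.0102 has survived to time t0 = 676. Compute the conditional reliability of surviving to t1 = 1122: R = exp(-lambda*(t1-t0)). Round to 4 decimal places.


lambda = 0.0102
t0 = 676, t1 = 1122
t1 - t0 = 446
lambda * (t1-t0) = 0.0102 * 446 = 4.5492
R = exp(-4.5492)
R = 0.0106

0.0106


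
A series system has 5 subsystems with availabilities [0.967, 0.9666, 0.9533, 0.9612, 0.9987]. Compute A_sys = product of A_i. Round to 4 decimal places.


Subsystems: [0.967, 0.9666, 0.9533, 0.9612, 0.9987]
After subsystem 1 (A=0.967): product = 0.967
After subsystem 2 (A=0.9666): product = 0.9347
After subsystem 3 (A=0.9533): product = 0.8911
After subsystem 4 (A=0.9612): product = 0.8565
After subsystem 5 (A=0.9987): product = 0.8554
A_sys = 0.8554

0.8554


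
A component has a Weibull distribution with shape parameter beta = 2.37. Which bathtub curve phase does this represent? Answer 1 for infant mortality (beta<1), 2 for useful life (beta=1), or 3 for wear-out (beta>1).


beta = 2.37
Compare beta to 1:
beta < 1 => infant mortality (phase 1)
beta = 1 => useful life (phase 2)
beta > 1 => wear-out (phase 3)
Since beta = 2.37, this is wear-out (increasing failure rate)
Phase = 3

3


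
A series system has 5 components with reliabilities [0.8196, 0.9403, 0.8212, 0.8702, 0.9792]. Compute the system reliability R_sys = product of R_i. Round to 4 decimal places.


Components: [0.8196, 0.9403, 0.8212, 0.8702, 0.9792]
After component 1 (R=0.8196): product = 0.8196
After component 2 (R=0.9403): product = 0.7707
After component 3 (R=0.8212): product = 0.6329
After component 4 (R=0.8702): product = 0.5507
After component 5 (R=0.9792): product = 0.5393
R_sys = 0.5393

0.5393


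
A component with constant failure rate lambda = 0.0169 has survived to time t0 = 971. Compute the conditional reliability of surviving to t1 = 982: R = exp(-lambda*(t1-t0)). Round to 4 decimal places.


lambda = 0.0169
t0 = 971, t1 = 982
t1 - t0 = 11
lambda * (t1-t0) = 0.0169 * 11 = 0.1859
R = exp(-0.1859)
R = 0.8304

0.8304


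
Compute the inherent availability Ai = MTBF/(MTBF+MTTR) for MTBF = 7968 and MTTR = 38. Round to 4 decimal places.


MTBF = 7968
MTTR = 38
MTBF + MTTR = 8006
Ai = 7968 / 8006
Ai = 0.9953

0.9953


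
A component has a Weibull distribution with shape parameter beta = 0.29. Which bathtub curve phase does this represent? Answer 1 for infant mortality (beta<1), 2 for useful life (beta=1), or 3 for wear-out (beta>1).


beta = 0.29
Compare beta to 1:
beta < 1 => infant mortality (phase 1)
beta = 1 => useful life (phase 2)
beta > 1 => wear-out (phase 3)
Since beta = 0.29, this is infant mortality (decreasing failure rate)
Phase = 1

1


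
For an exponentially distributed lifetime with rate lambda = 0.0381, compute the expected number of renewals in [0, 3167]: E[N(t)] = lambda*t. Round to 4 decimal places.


lambda = 0.0381
t = 3167
E[N(t)] = lambda * t
E[N(t)] = 0.0381 * 3167
E[N(t)] = 120.6627

120.6627


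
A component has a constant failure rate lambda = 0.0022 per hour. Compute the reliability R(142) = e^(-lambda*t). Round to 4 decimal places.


lambda = 0.0022
t = 142
lambda * t = 0.3124
R(t) = e^(-0.3124)
R(t) = 0.7317

0.7317


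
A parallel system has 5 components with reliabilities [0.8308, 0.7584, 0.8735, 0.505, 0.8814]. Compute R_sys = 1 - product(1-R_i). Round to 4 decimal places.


Components: [0.8308, 0.7584, 0.8735, 0.505, 0.8814]
(1 - 0.8308) = 0.1692, running product = 0.1692
(1 - 0.7584) = 0.2416, running product = 0.0409
(1 - 0.8735) = 0.1265, running product = 0.0052
(1 - 0.505) = 0.495, running product = 0.0026
(1 - 0.8814) = 0.1186, running product = 0.0003
Product of (1-R_i) = 0.0003
R_sys = 1 - 0.0003 = 0.9997

0.9997


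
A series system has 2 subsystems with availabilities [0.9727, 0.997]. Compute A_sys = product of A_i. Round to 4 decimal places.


Subsystems: [0.9727, 0.997]
After subsystem 1 (A=0.9727): product = 0.9727
After subsystem 2 (A=0.997): product = 0.9698
A_sys = 0.9698

0.9698


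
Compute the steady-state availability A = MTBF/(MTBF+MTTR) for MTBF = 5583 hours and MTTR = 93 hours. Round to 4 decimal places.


MTBF = 5583
MTTR = 93
MTBF + MTTR = 5676
A = 5583 / 5676
A = 0.9836

0.9836


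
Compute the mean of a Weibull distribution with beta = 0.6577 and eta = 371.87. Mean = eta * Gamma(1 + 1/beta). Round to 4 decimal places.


beta = 0.6577, eta = 371.87
1/beta = 1.5205
1 + 1/beta = 2.5205
Gamma(2.5205) = 1.3487
Mean = 371.87 * 1.3487
Mean = 501.5529

501.5529


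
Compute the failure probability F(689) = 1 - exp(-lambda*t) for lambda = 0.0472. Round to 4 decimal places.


lambda = 0.0472, t = 689
lambda * t = 32.5208
exp(-32.5208) = 0.0
F(t) = 1 - 0.0
F(t) = 1.0

1.0


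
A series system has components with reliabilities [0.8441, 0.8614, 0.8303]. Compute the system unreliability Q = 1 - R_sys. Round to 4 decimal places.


Components: [0.8441, 0.8614, 0.8303]
After component 1: product = 0.8441
After component 2: product = 0.7271
After component 3: product = 0.6037
R_sys = 0.6037
Q = 1 - 0.6037 = 0.3963

0.3963


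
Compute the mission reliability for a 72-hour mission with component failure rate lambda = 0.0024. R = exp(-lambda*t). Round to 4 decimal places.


lambda = 0.0024
mission_time = 72
lambda * t = 0.0024 * 72 = 0.1728
R = exp(-0.1728)
R = 0.8413

0.8413


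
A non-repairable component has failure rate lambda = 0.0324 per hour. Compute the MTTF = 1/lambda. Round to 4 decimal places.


lambda = 0.0324
MTTF = 1 / 0.0324
MTTF = 30.8642

30.8642


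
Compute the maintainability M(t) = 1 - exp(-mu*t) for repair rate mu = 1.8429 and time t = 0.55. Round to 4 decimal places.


mu = 1.8429, t = 0.55
mu * t = 1.8429 * 0.55 = 1.0136
exp(-1.0136) = 0.3629
M(t) = 1 - 0.3629
M(t) = 0.6371

0.6371


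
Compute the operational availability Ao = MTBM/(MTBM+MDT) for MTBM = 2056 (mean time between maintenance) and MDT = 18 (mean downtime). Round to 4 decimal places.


MTBM = 2056
MDT = 18
MTBM + MDT = 2074
Ao = 2056 / 2074
Ao = 0.9913

0.9913


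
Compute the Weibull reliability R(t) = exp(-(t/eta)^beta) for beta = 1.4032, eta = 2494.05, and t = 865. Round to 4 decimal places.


beta = 1.4032, eta = 2494.05, t = 865
t/eta = 865 / 2494.05 = 0.3468
(t/eta)^beta = 0.3468^1.4032 = 0.2263
R(t) = exp(-0.2263)
R(t) = 0.7975

0.7975


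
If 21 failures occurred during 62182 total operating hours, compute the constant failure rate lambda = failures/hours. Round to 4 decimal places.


failures = 21
total_hours = 62182
lambda = 21 / 62182
lambda = 0.0003

0.0003


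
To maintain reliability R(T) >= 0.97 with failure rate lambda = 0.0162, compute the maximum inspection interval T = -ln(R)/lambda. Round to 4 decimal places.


R_target = 0.97
lambda = 0.0162
-ln(0.97) = 0.0305
T = 0.0305 / 0.0162
T = 1.8802

1.8802


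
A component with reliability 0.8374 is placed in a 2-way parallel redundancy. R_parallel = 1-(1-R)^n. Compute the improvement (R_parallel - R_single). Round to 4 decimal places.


R_single = 0.8374, n = 2
1 - R_single = 0.1626
(1 - R_single)^n = 0.1626^2 = 0.0264
R_parallel = 1 - 0.0264 = 0.9736
Improvement = 0.9736 - 0.8374
Improvement = 0.1362

0.1362


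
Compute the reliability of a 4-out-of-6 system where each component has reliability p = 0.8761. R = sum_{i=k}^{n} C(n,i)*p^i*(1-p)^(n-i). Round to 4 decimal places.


k = 4, n = 6, p = 0.8761
i=4: C(6,4)=15 * 0.8761^4 * 0.1239^2 = 0.1357
i=5: C(6,5)=6 * 0.8761^5 * 0.1239^1 = 0.3837
i=6: C(6,6)=1 * 0.8761^6 * 0.1239^0 = 0.4522
R = sum of terms = 0.9715

0.9715


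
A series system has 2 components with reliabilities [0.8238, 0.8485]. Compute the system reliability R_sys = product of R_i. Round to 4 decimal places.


Components: [0.8238, 0.8485]
After component 1 (R=0.8238): product = 0.8238
After component 2 (R=0.8485): product = 0.699
R_sys = 0.699

0.699


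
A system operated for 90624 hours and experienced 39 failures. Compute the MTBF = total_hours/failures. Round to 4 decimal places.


total_hours = 90624
failures = 39
MTBF = 90624 / 39
MTBF = 2323.6923

2323.6923


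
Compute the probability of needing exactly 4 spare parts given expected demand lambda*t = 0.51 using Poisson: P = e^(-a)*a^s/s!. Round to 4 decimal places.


a = 0.51, s = 4
e^(-a) = e^(-0.51) = 0.6005
a^s = 0.51^4 = 0.0677
s! = 24
P = 0.6005 * 0.0677 / 24
P = 0.0017

0.0017


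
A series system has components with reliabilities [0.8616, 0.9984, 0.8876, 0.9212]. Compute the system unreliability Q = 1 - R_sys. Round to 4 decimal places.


Components: [0.8616, 0.9984, 0.8876, 0.9212]
After component 1: product = 0.8616
After component 2: product = 0.8602
After component 3: product = 0.7635
After component 4: product = 0.7034
R_sys = 0.7034
Q = 1 - 0.7034 = 0.2966

0.2966


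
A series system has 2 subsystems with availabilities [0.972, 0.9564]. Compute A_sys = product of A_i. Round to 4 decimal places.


Subsystems: [0.972, 0.9564]
After subsystem 1 (A=0.972): product = 0.972
After subsystem 2 (A=0.9564): product = 0.9296
A_sys = 0.9296

0.9296


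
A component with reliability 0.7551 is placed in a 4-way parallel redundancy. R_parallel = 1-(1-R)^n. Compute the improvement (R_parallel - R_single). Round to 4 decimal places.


R_single = 0.7551, n = 4
1 - R_single = 0.2449
(1 - R_single)^n = 0.2449^4 = 0.0036
R_parallel = 1 - 0.0036 = 0.9964
Improvement = 0.9964 - 0.7551
Improvement = 0.2413

0.2413


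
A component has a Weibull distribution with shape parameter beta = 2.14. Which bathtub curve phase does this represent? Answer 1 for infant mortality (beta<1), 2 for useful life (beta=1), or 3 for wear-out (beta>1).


beta = 2.14
Compare beta to 1:
beta < 1 => infant mortality (phase 1)
beta = 1 => useful life (phase 2)
beta > 1 => wear-out (phase 3)
Since beta = 2.14, this is wear-out (increasing failure rate)
Phase = 3

3


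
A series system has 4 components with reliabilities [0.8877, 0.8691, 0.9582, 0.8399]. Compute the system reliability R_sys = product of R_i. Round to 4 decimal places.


Components: [0.8877, 0.8691, 0.9582, 0.8399]
After component 1 (R=0.8877): product = 0.8877
After component 2 (R=0.8691): product = 0.7715
After component 3 (R=0.9582): product = 0.7393
After component 4 (R=0.8399): product = 0.6209
R_sys = 0.6209

0.6209


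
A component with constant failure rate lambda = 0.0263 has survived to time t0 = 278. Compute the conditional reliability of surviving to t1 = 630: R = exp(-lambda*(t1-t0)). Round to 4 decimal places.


lambda = 0.0263
t0 = 278, t1 = 630
t1 - t0 = 352
lambda * (t1-t0) = 0.0263 * 352 = 9.2576
R = exp(-9.2576)
R = 0.0001

0.0001


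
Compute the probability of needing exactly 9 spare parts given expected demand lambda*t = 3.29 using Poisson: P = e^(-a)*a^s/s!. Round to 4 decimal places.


a = 3.29, s = 9
e^(-a) = e^(-3.29) = 0.0373
a^s = 3.29^9 = 45160.9513
s! = 362880
P = 0.0373 * 45160.9513 / 362880
P = 0.0046

0.0046


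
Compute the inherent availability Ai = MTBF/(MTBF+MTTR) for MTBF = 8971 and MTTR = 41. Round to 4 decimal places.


MTBF = 8971
MTTR = 41
MTBF + MTTR = 9012
Ai = 8971 / 9012
Ai = 0.9955

0.9955


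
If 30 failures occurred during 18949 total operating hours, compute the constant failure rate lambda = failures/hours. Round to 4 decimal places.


failures = 30
total_hours = 18949
lambda = 30 / 18949
lambda = 0.0016

0.0016


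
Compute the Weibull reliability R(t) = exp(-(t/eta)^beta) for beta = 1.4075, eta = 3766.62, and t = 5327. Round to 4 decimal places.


beta = 1.4075, eta = 3766.62, t = 5327
t/eta = 5327 / 3766.62 = 1.4143
(t/eta)^beta = 1.4143^1.4075 = 1.6288
R(t) = exp(-1.6288)
R(t) = 0.1962

0.1962


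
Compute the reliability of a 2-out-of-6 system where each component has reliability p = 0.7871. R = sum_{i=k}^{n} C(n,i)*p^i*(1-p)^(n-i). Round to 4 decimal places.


k = 2, n = 6, p = 0.7871
i=2: C(6,2)=15 * 0.7871^2 * 0.2129^4 = 0.0191
i=3: C(6,3)=20 * 0.7871^3 * 0.2129^3 = 0.0941
i=4: C(6,4)=15 * 0.7871^4 * 0.2129^2 = 0.261
i=5: C(6,5)=6 * 0.7871^5 * 0.2129^1 = 0.3859
i=6: C(6,6)=1 * 0.7871^6 * 0.2129^0 = 0.2378
R = sum of terms = 0.9978

0.9978


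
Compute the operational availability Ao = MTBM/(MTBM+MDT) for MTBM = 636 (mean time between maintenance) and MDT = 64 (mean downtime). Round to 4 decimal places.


MTBM = 636
MDT = 64
MTBM + MDT = 700
Ao = 636 / 700
Ao = 0.9086

0.9086


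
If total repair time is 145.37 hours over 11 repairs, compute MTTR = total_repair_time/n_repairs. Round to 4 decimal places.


total_repair_time = 145.37
n_repairs = 11
MTTR = 145.37 / 11
MTTR = 13.2155

13.2155


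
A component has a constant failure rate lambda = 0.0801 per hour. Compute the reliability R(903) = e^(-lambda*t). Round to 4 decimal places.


lambda = 0.0801
t = 903
lambda * t = 72.3303
R(t) = e^(-72.3303)
R(t) = 0.0

0.0


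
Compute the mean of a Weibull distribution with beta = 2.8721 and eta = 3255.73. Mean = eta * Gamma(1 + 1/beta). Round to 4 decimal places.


beta = 2.8721, eta = 3255.73
1/beta = 0.3482
1 + 1/beta = 1.3482
Gamma(1.3482) = 0.8913
Mean = 3255.73 * 0.8913
Mean = 2901.9562

2901.9562


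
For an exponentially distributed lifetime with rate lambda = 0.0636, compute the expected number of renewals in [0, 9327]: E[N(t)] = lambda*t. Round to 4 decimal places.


lambda = 0.0636
t = 9327
E[N(t)] = lambda * t
E[N(t)] = 0.0636 * 9327
E[N(t)] = 593.1972

593.1972


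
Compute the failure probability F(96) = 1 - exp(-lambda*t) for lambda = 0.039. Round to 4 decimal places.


lambda = 0.039, t = 96
lambda * t = 3.744
exp(-3.744) = 0.0237
F(t) = 1 - 0.0237
F(t) = 0.9763

0.9763


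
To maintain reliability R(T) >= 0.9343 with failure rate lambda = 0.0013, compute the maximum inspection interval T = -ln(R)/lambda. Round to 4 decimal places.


R_target = 0.9343
lambda = 0.0013
-ln(0.9343) = 0.068
T = 0.068 / 0.0013
T = 52.2751

52.2751


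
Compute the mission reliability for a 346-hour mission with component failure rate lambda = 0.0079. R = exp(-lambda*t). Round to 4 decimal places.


lambda = 0.0079
mission_time = 346
lambda * t = 0.0079 * 346 = 2.7334
R = exp(-2.7334)
R = 0.065

0.065


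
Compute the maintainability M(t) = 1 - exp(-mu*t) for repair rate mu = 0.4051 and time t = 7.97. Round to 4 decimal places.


mu = 0.4051, t = 7.97
mu * t = 0.4051 * 7.97 = 3.2286
exp(-3.2286) = 0.0396
M(t) = 1 - 0.0396
M(t) = 0.9604

0.9604


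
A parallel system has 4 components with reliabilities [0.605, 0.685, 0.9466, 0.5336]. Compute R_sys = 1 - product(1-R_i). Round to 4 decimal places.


Components: [0.605, 0.685, 0.9466, 0.5336]
(1 - 0.605) = 0.395, running product = 0.395
(1 - 0.685) = 0.315, running product = 0.1244
(1 - 0.9466) = 0.0534, running product = 0.0066
(1 - 0.5336) = 0.4664, running product = 0.0031
Product of (1-R_i) = 0.0031
R_sys = 1 - 0.0031 = 0.9969

0.9969


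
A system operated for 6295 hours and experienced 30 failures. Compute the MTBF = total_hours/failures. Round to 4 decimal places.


total_hours = 6295
failures = 30
MTBF = 6295 / 30
MTBF = 209.8333

209.8333


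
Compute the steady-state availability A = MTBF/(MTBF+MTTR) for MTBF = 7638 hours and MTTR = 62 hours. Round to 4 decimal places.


MTBF = 7638
MTTR = 62
MTBF + MTTR = 7700
A = 7638 / 7700
A = 0.9919

0.9919


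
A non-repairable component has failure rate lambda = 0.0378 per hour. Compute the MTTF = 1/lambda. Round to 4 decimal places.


lambda = 0.0378
MTTF = 1 / 0.0378
MTTF = 26.455

26.455


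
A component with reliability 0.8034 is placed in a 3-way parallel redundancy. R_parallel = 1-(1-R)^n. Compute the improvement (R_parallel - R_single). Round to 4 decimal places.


R_single = 0.8034, n = 3
1 - R_single = 0.1966
(1 - R_single)^n = 0.1966^3 = 0.0076
R_parallel = 1 - 0.0076 = 0.9924
Improvement = 0.9924 - 0.8034
Improvement = 0.189

0.189


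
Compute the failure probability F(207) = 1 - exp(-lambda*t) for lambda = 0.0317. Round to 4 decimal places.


lambda = 0.0317, t = 207
lambda * t = 6.5619
exp(-6.5619) = 0.0014
F(t) = 1 - 0.0014
F(t) = 0.9986

0.9986
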